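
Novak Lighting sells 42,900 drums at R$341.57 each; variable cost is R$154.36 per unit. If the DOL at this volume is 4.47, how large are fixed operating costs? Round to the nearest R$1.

R$6,234,596

Total contribution margin = 42,900 × R$187.21 = R$8,031,309.00.
Since DOL = CM ÷ EBIT, EBIT = R$8,031,309.00 ÷ 4.47 = R$1,796,713.42.
Fixed costs = CM − EBIT = R$8,031,309.00 − R$1,796,713.42 = R$6,234,596.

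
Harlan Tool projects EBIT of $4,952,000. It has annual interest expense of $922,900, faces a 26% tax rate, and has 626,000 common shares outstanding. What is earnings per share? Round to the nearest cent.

$4.76

Pre-tax income = $4,952,000 − $922,900.00 = $4,029,100.00.
Net income = $4,029,100.00 × (1 − 0.26) = $2,981,534.00.
EPS = $2,981,534.00 ÷ 626,000 = $4.76.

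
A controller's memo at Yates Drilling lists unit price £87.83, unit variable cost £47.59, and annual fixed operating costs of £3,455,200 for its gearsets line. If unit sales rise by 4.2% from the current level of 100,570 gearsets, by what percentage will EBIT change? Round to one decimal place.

At 100,570 units, contribution = 100,570 × £40.24 = £4,046,936.80.
EBIT = £4,046,936.80 − £3,455,200 = £591,736.80.
Degree of operating leverage = £4,046,936.80 / £591,736.80 = 6.8391.
Operating income changes by 6.8391 × +4.2% = +28.7%.

+28.7%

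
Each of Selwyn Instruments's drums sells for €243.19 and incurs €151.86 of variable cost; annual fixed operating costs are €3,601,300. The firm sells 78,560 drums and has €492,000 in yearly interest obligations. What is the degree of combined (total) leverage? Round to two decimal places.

Contribution at this volume is 78,560 × €91.33 = €7,174,884.80.
EBIT = €7,174,884.80 − €3,601,300 = €3,573,584.80. Interest = €492,000.00.
DOL = €7,174,884.80 ÷ €3,573,584.80 = 2.0078; DFL = €3,573,584.80 ÷ €3,081,584.80 = 1.1597.
DCL = DOL × DFL = 2.0078 × 1.1597 = 2.3284.

2.33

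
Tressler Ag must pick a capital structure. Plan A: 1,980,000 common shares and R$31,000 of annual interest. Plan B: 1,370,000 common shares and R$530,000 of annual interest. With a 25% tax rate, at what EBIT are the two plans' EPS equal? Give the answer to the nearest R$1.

At indifference, (EBIT − 31,000)(1 − t)/1,980,000 = (EBIT − 530,000)(1 − t)/1,370,000.
The (1 − t) factor cancels: (EBIT − 31,000) × 1,370,000 = (EBIT − 530,000) × 1,980,000.
Solving, EBIT = (530,000·1,980,000 − 31,000·1,370,000) / (1,980,000 − 1,370,000) = 1,006,930,000,000 / 610,000 = 1,650,704.92.

R$1,650,705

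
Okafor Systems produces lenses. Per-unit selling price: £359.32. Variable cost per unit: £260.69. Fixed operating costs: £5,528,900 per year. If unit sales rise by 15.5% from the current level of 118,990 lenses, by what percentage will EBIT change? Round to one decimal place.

+29.3%

At 118,990 units, contribution = 118,990 × £98.63 = £11,735,983.70.
EBIT = £11,735,983.70 − £5,528,900 = £6,207,083.70.
So DOL = total CM / EBIT = £11,735,983.70 / £6,207,083.70 = 1.8907.
%ΔEBIT = DOL × %ΔSales = 1.8907 × +15.5% = +29.3%.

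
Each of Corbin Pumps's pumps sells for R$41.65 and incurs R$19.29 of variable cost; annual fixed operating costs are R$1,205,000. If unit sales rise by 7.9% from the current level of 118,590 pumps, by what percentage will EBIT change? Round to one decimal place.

+14.5%

At 118,590 units, contribution = 118,590 × R$22.36 = R$2,651,672.40.
Operating income = contribution − fixed costs = R$2,651,672.40 − R$1,205,000 = R$1,446,672.40.
So DOL = total CM / EBIT = R$2,651,672.40 / R$1,446,672.40 = 1.8329.
So EBIT moves 1.8329 × (+7.9%) = +14.5%.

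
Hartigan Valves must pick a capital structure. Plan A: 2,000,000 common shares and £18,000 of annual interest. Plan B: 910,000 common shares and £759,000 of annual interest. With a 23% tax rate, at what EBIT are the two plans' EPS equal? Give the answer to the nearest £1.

£1,377,633

Set EPS_A = EPS_B: (EBIT − £18,000)(1 − 0.23) ÷ 2,000,000 = (EBIT − £759,000)(1 − 0.23) ÷ 910,000.
The (1 − t) factor cancels: (EBIT − 18,000) × 910,000 = (EBIT − 759,000) × 2,000,000.
EBIT × (2,000,000 − 910,000) = 759,000 × 2,000,000 − 18,000 × 910,000 = 1,501,620,000,000, so EBIT = 1,501,620,000,000 ÷ 1,090,000 = 1,377,633.03.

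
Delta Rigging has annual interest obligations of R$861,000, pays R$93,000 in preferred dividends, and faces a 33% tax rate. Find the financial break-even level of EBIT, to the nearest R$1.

R$999,806

Preferred dividends are paid after tax, so their pre-tax equivalent is R$93,000 ÷ (1 − 0.33) = R$138,805.97.
Financial break-even EBIT = interest + D_p ÷ (1 − t) = R$861,000 + R$138,805.97 = R$999,805.97.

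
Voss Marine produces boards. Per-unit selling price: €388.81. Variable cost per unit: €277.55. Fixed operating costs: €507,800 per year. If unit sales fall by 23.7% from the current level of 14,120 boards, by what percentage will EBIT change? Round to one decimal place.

Total contribution margin = 14,120 × €111.26 = €1,570,991.20.
EBIT = €1,570,991.20 − €507,800 = €1,063,191.20.
Degree of operating leverage = €1,570,991.20 / €1,063,191.20 = 1.4776.
%ΔEBIT = DOL × %ΔSales = 1.4776 × -23.7% = -35.0%.

-35.0%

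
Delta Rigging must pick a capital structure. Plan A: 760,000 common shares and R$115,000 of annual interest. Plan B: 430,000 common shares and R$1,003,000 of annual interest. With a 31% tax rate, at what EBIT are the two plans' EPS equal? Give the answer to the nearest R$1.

R$2,160,091

At indifference, (EBIT − 115,000)(1 − t)/760,000 = (EBIT − 1,003,000)(1 − t)/430,000.
The (1 − t) factor cancels: (EBIT − 115,000) × 430,000 = (EBIT − 1,003,000) × 760,000.
EBIT × (760,000 − 430,000) = 1,003,000 × 760,000 − 115,000 × 430,000 = 712,830,000,000, so EBIT = 712,830,000,000 ÷ 330,000 = 2,160,090.91.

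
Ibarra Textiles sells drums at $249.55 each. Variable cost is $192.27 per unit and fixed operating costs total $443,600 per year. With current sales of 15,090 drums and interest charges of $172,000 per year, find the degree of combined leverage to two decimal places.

Contribution at this volume is 15,090 × $57.28 = $864,355.20.
EBIT = $864,355.20 − $443,600 = $420,755.20. Interest = $172,000.00, so EBIT − I = $248,755.20.
Degree of total leverage = total CM / (EBIT − interest) = $864,355.20 / $248,755.20 = 3.4747.

3.47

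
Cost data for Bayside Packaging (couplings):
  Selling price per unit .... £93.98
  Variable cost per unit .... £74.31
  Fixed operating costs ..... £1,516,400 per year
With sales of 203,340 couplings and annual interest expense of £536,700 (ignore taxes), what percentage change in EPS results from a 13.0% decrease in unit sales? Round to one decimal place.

-26.7%

Contribution at this volume is 203,340 × £19.67 = £3,999,697.80.
Subtracting fixed costs: EBIT = £3,999,697.80 − £1,516,400 = £2,483,297.80.
After interest of £536,700.00, pre-tax earnings = £1,946,597.80.
DCL = total CM / (EBIT − I) = £3,999,697.80 / £1,946,597.80 = 2.0547.
%ΔEPS = DCL × %ΔSales = 2.0547 × -13.0% = -26.7%.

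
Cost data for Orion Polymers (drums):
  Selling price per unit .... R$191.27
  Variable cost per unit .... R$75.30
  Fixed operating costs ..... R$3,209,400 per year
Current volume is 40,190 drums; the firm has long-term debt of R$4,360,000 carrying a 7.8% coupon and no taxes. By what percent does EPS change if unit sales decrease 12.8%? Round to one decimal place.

At 40,190 units, contribution = 40,190 × R$115.97 = R$4,660,834.30.
Subtracting fixed costs: EBIT = R$4,660,834.30 − R$3,209,400 = R$1,451,434.30.
Interest = R$340,080.00, so EBIT − I = R$1,111,354.30.
DCL = total CM / (EBIT − I) = R$4,660,834.30 / R$1,111,354.30 = 4.1938.
%ΔEPS = DCL × %ΔSales = 4.1938 × -12.8% = -53.7%.

-53.7%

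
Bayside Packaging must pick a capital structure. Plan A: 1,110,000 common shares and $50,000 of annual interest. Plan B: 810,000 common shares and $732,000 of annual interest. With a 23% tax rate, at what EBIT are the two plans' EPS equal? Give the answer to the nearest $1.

$2,573,400

Set EPS_A = EPS_B: (EBIT − $50,000)(1 − 0.23) ÷ 1,110,000 = (EBIT − $732,000)(1 − 0.23) ÷ 810,000.
Cancelling (1 − t) and cross-multiplying: 810,000·(EBIT − 50,000) = 1,110,000·(EBIT − 732,000).
EBIT × (1,110,000 − 810,000) = 732,000 × 1,110,000 − 50,000 × 810,000 = 772,020,000,000, so EBIT = 772,020,000,000 ÷ 300,000 = 2,573,400.00.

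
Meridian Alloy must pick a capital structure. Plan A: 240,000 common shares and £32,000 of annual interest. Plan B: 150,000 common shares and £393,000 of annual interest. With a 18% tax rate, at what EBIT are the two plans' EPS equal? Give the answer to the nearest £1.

£994,667

Set EPS_A = EPS_B: (EBIT − £32,000)(1 − 0.18) ÷ 240,000 = (EBIT − £393,000)(1 − 0.18) ÷ 150,000.
The (1 − t) factor cancels: (EBIT − 32,000) × 150,000 = (EBIT − 393,000) × 240,000.
EBIT × (240,000 − 150,000) = 393,000 × 240,000 − 32,000 × 150,000 = 89,520,000,000, so EBIT = 89,520,000,000 ÷ 90,000 = 994,666.67.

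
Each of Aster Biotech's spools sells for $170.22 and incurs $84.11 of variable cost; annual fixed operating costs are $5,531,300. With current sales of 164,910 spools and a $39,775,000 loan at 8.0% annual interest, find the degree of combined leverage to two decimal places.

2.59

Total contribution margin = 164,910 × $86.11 = $14,200,400.10.
Subtracting fixed costs: EBIT = $14,200,400.10 − $5,531,300 = $8,669,100.10. Interest = $3,182,000.00.
DOL = $14,200,400.10 ÷ $8,669,100.10 = 1.6380; DFL = $8,669,100.10 ÷ $5,487,100.10 = 1.5799.
DCL = DOL × DFL = 1.6380 × 1.5799 = 2.5879.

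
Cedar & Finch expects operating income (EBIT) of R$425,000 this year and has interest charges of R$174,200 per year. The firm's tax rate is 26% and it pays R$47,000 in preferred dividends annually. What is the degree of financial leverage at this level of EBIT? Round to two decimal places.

Interest = R$174,200.00.
Pre-tax preferred-dividend burden = R$47,000 ÷ (1 − 0.26) = R$63,513.51.
DFL = EBIT ÷ [EBIT − I − D_p/(1−t)] = R$425,000 ÷ [R$425,000 − R$174,200.00 − R$63,513.51] = R$425,000 ÷ R$187,286.49 = 2.2693.

2.27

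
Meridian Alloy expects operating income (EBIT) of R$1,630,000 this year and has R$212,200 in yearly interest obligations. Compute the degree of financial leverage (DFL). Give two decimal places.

Interest = R$212,200.00.
Degree of financial leverage = EBIT / (EBIT − interest) = R$1,630,000 / R$1,417,800.00 = 1.1497.

1.15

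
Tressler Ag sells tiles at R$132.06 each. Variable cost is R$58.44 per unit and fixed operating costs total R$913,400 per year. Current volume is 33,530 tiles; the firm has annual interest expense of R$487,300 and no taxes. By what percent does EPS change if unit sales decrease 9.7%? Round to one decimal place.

-22.4%

Contribution at this volume is 33,530 × R$73.62 = R$2,468,478.60.
Subtracting fixed costs: EBIT = R$2,468,478.60 − R$913,400 = R$1,555,078.60.
Interest = R$487,300.00, so EBIT − I = R$1,067,778.60.
DCL = total CM / (EBIT − I) = R$2,468,478.60 / R$1,067,778.60 = 2.3118.
EPS therefore changes by 2.3118 × (-9.7%) = -22.4%.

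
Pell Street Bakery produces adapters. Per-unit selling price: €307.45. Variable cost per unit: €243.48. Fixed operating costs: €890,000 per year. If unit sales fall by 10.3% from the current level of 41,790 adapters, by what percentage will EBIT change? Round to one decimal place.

Total contribution margin = 41,790 × €63.97 = €2,673,306.30.
Subtracting fixed costs: EBIT = €2,673,306.30 − €890,000 = €1,783,306.30.
Degree of operating leverage = €2,673,306.30 / €1,783,306.30 = 1.4991.
%ΔEBIT = DOL × %ΔSales = 1.4991 × -10.3% = -15.4%.

-15.4%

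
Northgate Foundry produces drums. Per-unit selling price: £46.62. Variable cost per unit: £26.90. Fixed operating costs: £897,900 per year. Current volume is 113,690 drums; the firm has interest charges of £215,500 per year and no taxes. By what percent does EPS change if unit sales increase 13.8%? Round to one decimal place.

+27.4%

Total contribution margin = 113,690 × £19.72 = £2,241,966.80.
Subtracting fixed costs: EBIT = £2,241,966.80 − £897,900 = £1,344,066.80.
After interest of £215,500.00, pre-tax earnings = £1,128,566.80.
Degree of combined leverage = contribution ÷ (EBIT − I) = £2,241,966.80 ÷ £1,128,566.80 = 1.9866.
EPS therefore changes by 1.9866 × (+13.8%) = +27.4%.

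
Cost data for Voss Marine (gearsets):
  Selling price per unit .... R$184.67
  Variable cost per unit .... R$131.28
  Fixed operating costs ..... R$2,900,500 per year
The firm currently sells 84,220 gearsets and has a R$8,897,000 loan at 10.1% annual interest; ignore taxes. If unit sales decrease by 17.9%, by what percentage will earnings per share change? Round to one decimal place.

-115.4%

At 84,220 units, contribution = 84,220 × R$53.39 = R$4,496,505.80.
Operating income = contribution − fixed costs = R$4,496,505.80 − R$2,900,500 = R$1,596,005.80.
After interest of R$898,597.00, pre-tax earnings = R$697,408.80.
DCL = total CM / (EBIT − I) = R$4,496,505.80 / R$697,408.80 = 6.4474.
%ΔEPS = DCL × %ΔSales = 6.4474 × -17.9% = -115.4%.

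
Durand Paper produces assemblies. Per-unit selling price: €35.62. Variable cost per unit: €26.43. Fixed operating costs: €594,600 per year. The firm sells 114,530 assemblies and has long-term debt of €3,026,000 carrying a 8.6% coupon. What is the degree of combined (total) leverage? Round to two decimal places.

5.32

Contribution at this volume is 114,530 × €9.19 = €1,052,530.70.
Subtracting fixed costs: EBIT = €1,052,530.70 − €594,600 = €457,930.70. Interest = €260,236.00.
DOL = €1,052,530.70 ÷ €457,930.70 = 2.2984; DFL = €457,930.70 ÷ €197,694.70 = 2.3164.
DCL = DOL × DFL = 2.2984 × 2.3164 = 5.3240.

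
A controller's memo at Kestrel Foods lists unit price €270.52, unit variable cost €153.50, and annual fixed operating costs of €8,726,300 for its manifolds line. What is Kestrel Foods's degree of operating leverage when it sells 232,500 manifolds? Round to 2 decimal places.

1.47

At 232,500 units, contribution = 232,500 × €117.02 = €27,207,150.00.
Subtracting fixed costs: EBIT = €27,207,150.00 − €8,726,300 = €18,480,850.00.
Degree of operating leverage = €27,207,150.00 / €18,480,850.00 = 1.4722.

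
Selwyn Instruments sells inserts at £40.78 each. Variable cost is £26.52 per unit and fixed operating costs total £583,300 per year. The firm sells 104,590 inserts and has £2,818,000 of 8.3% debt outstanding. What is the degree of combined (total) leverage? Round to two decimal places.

Contribution at this volume is 104,590 × £14.26 = £1,491,453.40.
Subtracting fixed costs: EBIT = £1,491,453.40 − £583,300 = £908,153.40. Interest = £233,894.00, so EBIT − I = £674,259.40.
Degree of total leverage = total CM / (EBIT − interest) = £1,491,453.40 / £674,259.40 = 2.2120.

2.21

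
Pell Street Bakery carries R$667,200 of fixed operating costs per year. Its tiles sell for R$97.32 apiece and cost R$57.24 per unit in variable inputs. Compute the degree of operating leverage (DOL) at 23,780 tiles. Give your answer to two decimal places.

Total contribution margin = 23,780 × R$40.08 = R$953,102.40.
Operating income = contribution − fixed costs = R$953,102.40 − R$667,200 = R$285,902.40.
So DOL = total CM / EBIT = R$953,102.40 / R$285,902.40 = 3.3337.

3.33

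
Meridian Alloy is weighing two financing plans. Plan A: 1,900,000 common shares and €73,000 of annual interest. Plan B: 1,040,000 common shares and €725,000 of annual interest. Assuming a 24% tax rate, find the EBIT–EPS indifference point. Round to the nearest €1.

At indifference, (EBIT − 73,000)(1 − t)/1,900,000 = (EBIT − 725,000)(1 − t)/1,040,000.
The (1 − t) factor cancels: (EBIT − 73,000) × 1,040,000 = (EBIT − 725,000) × 1,900,000.
EBIT × (1,900,000 − 1,040,000) = 725,000 × 1,900,000 − 73,000 × 1,040,000 = 1,301,580,000,000, so EBIT = 1,301,580,000,000 ÷ 860,000 = 1,513,465.12.

€1,513,465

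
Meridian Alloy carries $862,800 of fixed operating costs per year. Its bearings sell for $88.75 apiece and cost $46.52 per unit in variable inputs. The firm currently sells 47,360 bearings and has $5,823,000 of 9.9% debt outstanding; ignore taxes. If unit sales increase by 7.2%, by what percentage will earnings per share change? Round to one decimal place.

+25.7%

Contribution at this volume is 47,360 × $42.23 = $2,000,012.80.
EBIT = $2,000,012.80 − $862,800 = $1,137,212.80.
Interest = $576,477.00, so EBIT − I = $560,735.80.
Degree of combined leverage = contribution ÷ (EBIT − I) = $2,000,012.80 ÷ $560,735.80 = 3.5668.
EPS therefore changes by 3.5668 × (+7.2%) = +25.7%.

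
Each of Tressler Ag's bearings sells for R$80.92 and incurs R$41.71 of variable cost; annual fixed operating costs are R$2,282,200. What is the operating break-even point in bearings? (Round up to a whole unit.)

Each unit contributes R$80.92 − R$41.71 = R$39.21.
Break-even Q = R$2,282,200 / R$39.21 = 58,204.54 → 58,205 bearings.

58,205 bearings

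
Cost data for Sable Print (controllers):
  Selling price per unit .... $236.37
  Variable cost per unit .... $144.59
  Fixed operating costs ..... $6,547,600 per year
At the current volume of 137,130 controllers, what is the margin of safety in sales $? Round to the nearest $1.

Contribution margin per unit = $236.37 − $144.59 = $91.78. Break-even units = $6,547,600 ÷ $91.78 = 71,340.16; break-even revenue = 71,340.16 × $236.37 = $16,862,673.92.
Current sales = 137,130 × $236.37 = $32,413,418.10.
Margin of safety = $32,413,418.10 − $16,862,673.92 = $15,550,744.

$15,550,744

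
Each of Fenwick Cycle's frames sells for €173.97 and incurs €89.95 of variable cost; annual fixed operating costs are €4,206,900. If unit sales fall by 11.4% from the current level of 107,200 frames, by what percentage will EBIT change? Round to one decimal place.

-21.4%

At 107,200 units, contribution = 107,200 × €84.02 = €9,006,944.00.
Operating income = contribution − fixed costs = €9,006,944.00 − €4,206,900 = €4,800,044.00.
Degree of operating leverage = €9,006,944.00 / €4,800,044.00 = 1.8764.
So EBIT moves 1.8764 × (-11.4%) = -21.4%.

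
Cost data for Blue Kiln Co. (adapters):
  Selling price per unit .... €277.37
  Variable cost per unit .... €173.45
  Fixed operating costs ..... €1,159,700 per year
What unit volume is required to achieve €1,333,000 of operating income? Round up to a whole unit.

23,987 adapters

Contribution margin per unit = €277.37 − €173.45 = €103.92.
Required volume = (fixed costs + target profit) ÷ CM = (€1,159,700 + €1,333,000) ÷ €103.92 = 23,986.72, so 23,987 adapters.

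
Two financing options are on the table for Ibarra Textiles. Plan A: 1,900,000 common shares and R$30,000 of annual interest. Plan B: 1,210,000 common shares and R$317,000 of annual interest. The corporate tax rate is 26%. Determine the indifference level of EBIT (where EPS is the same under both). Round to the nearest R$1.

R$820,290

At indifference, (EBIT − 30,000)(1 − t)/1,900,000 = (EBIT − 317,000)(1 − t)/1,210,000.
The (1 − t) factor cancels: (EBIT − 30,000) × 1,210,000 = (EBIT − 317,000) × 1,900,000.
Solving, EBIT = (317,000·1,900,000 − 30,000·1,210,000) / (1,900,000 − 1,210,000) = 566,000,000,000 / 690,000 = 820,289.86.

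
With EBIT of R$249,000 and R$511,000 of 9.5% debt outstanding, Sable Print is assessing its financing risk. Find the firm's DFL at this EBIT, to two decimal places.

Interest = R$48,545.00.
DFL = EBIT ÷ (EBIT − I) = R$249,000 ÷ (R$249,000 − R$48,545.00) = R$249,000 ÷ R$200,455.00 = 1.2422.

1.24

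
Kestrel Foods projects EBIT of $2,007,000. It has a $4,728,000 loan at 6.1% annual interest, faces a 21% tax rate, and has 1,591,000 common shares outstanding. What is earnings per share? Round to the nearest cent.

$0.85

Pre-tax income = $2,007,000 − $288,408.00 = $1,718,592.00.
After tax at 21%: net income = $1,718,592.00 × 0.79 = $1,357,687.68.
EPS = $1,357,687.68 ÷ 1,591,000 = $0.85.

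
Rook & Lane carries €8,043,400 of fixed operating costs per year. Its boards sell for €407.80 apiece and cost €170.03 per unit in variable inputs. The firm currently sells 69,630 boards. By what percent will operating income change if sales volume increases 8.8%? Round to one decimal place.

Contribution at this volume is 69,630 × €237.77 = €16,555,925.10.
EBIT = €16,555,925.10 − €8,043,400 = €8,512,525.10.
DOL = contribution ÷ EBIT = €16,555,925.10 ÷ €8,512,525.10 = 1.9449.
Operating income changes by 1.9449 × +8.8% = +17.1%.

+17.1%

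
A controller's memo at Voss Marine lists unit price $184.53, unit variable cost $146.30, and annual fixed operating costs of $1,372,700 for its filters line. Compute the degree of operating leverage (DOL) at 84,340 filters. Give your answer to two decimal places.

1.74

Total contribution margin = 84,340 × $38.23 = $3,224,318.20.
Subtracting fixed costs: EBIT = $3,224,318.20 − $1,372,700 = $1,851,618.20.
Degree of operating leverage = $3,224,318.20 / $1,851,618.20 = 1.7414.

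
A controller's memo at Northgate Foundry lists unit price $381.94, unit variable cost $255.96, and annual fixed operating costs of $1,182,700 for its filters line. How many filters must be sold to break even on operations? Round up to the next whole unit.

9,388 filters

Each unit contributes $381.94 − $255.96 = $125.98.
Units to break even: $1,182,700 ÷ $125.98 = 9,388.00, rounded up to 9,388.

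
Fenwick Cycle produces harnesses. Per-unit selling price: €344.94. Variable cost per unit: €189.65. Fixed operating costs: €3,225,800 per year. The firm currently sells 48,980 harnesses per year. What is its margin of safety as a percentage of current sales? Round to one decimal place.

Unit CM = price − variable cost = €344.94 − €189.65 = €155.29. Break-even units = €3,225,800 ÷ €155.29 = 20,772.75; break-even revenue = 20,772.75 × €344.94 = €7,165,351.61.
Actual sales revenue = 48,980 × €344.94 = €16,895,161.20.
Margin of safety = (€16,895,161.20 − €7,165,351.61) ÷ €16,895,161.20 = 57.6%.

57.6%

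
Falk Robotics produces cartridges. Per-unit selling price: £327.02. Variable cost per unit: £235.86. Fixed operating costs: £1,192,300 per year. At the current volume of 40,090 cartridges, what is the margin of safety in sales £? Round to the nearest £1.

Each unit contributes £327.02 − £235.86 = £91.16. Break-even units = £1,192,300 ÷ £91.16 = 13,079.20; break-even revenue = 13,079.20 × £327.02 = £4,277,160.44.
Current sales = 40,090 × £327.02 = £13,110,231.80.
Margin of safety = £13,110,231.80 − £4,277,160.44 = £8,833,071.

£8,833,071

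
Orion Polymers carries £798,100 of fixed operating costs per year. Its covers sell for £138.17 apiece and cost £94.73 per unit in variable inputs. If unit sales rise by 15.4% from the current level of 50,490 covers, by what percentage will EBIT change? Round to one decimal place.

+24.2%

At 50,490 units, contribution = 50,490 × £43.44 = £2,193,285.60.
EBIT = £2,193,285.60 − £798,100 = £1,395,185.60.
Degree of operating leverage = £2,193,285.60 / £1,395,185.60 = 1.5720.
Operating income changes by 1.5720 × +15.4% = +24.2%.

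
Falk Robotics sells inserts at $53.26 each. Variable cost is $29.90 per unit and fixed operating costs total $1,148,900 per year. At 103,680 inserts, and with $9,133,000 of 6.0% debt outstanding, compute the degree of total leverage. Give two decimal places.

3.34

Total contribution margin = 103,680 × $23.36 = $2,421,964.80.
EBIT = $2,421,964.80 − $1,148,900 = $1,273,064.80. Interest = $547,980.00.
DOL = $2,421,964.80 ÷ $1,273,064.80 = 1.9025; DFL = $1,273,064.80 ÷ $725,084.80 = 1.7557.
DCL = DOL × DFL = 1.9025 × 1.7557 = 3.3402.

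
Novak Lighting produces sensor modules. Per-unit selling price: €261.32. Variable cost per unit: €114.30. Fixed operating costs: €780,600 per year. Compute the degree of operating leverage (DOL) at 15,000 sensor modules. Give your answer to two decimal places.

1.55

Contribution at this volume is 15,000 × €147.02 = €2,205,300.00.
Subtracting fixed costs: EBIT = €2,205,300.00 − €780,600 = €1,424,700.00.
Degree of operating leverage = €2,205,300.00 / €1,424,700.00 = 1.5479.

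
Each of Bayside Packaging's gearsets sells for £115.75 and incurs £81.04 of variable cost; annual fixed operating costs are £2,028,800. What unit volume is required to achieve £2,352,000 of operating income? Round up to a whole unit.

126,212 gearsets

Unit CM = price − variable cost = £115.75 − £81.04 = £34.71.
Required volume = (fixed costs + target profit) ÷ CM = (£2,028,800 + £2,352,000) ÷ £34.71 = 126,211.47, so 126,212 gearsets.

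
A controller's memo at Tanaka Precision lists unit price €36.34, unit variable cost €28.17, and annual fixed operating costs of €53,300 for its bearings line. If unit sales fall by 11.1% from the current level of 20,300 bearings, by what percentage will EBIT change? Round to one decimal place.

Contribution at this volume is 20,300 × €8.17 = €165,851.00.
EBIT = €165,851.00 − €53,300 = €112,551.00.
DOL = contribution ÷ EBIT = €165,851.00 ÷ €112,551.00 = 1.4736.
%ΔEBIT = DOL × %ΔSales = 1.4736 × -11.1% = -16.4%.

-16.4%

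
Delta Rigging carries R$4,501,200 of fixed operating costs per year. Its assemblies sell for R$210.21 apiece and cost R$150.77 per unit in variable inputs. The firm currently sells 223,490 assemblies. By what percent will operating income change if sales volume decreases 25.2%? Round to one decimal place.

-38.1%

Contribution at this volume is 223,490 × R$59.44 = R$13,284,245.60.
Subtracting fixed costs: EBIT = R$13,284,245.60 − R$4,501,200 = R$8,783,045.60.
Degree of operating leverage = R$13,284,245.60 / R$8,783,045.60 = 1.5125.
So EBIT moves 1.5125 × (-25.2%) = -38.1%.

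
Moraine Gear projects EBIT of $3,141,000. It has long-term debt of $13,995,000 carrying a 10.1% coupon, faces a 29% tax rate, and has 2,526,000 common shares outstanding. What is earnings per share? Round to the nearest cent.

Pre-tax income = $3,141,000 − $1,413,495.00 = $1,727,505.00.
After tax at 29%: net income = $1,727,505.00 × 0.71 = $1,226,528.55.
EPS = $1,226,528.55 ÷ 2,526,000 = $0.49.

$0.49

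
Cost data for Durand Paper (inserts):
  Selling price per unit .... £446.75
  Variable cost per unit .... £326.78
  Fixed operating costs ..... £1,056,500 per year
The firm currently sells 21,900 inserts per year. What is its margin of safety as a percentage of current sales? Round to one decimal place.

Unit CM = price − variable cost = £446.75 − £326.78 = £119.97. Break-even units = £1,056,500 ÷ £119.97 = 8,806.37; break-even revenue = 8,806.37 × £446.75 = £3,934,245.02.
Current sales = 21,900 × £446.75 = £9,783,825.00.
Margin of safety = (£9,783,825.00 − £3,934,245.02) ÷ £9,783,825.00 = 59.8%.

59.8%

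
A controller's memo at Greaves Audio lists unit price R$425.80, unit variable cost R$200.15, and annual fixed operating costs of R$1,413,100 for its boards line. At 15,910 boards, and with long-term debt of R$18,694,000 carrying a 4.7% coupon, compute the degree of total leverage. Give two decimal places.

Total contribution margin = 15,910 × R$225.65 = R$3,590,091.50.
EBIT = R$3,590,091.50 − R$1,413,100 = R$2,176,991.50. Interest = R$878,618.00.
DOL = R$3,590,091.50 ÷ R$2,176,991.50 = 1.6491; DFL = R$2,176,991.50 ÷ R$1,298,373.50 = 1.6767.
DCL = DOL × DFL = 1.6491 × 1.6767 = 2.7650.

2.77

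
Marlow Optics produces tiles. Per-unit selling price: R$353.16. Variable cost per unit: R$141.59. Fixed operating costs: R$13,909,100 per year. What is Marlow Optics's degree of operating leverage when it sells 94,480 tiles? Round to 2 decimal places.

Contribution at this volume is 94,480 × R$211.57 = R$19,989,133.60.
Subtracting fixed costs: EBIT = R$19,989,133.60 − R$13,909,100 = R$6,080,033.60.
So DOL = total CM / EBIT = R$19,989,133.60 / R$6,080,033.60 = 3.2877.

3.29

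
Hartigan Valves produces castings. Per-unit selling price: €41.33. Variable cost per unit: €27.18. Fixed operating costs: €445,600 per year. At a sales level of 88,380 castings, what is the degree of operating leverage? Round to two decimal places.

1.55

Total contribution margin = 88,380 × €14.15 = €1,250,577.00.
Operating income = contribution − fixed costs = €1,250,577.00 − €445,600 = €804,977.00.
Degree of operating leverage = €1,250,577.00 / €804,977.00 = 1.5536.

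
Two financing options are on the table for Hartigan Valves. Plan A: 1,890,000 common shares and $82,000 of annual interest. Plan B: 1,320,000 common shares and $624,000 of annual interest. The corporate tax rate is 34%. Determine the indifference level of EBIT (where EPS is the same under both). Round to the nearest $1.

Set EPS_A = EPS_B: (EBIT − $82,000)(1 − 0.34) ÷ 1,890,000 = (EBIT − $624,000)(1 − 0.34) ÷ 1,320,000.
The (1 − t) factor cancels: (EBIT − 82,000) × 1,320,000 = (EBIT − 624,000) × 1,890,000.
EBIT × (1,890,000 − 1,320,000) = 624,000 × 1,890,000 − 82,000 × 1,320,000 = 1,071,120,000,000, so EBIT = 1,071,120,000,000 ÷ 570,000 = 1,879,157.89.

$1,879,158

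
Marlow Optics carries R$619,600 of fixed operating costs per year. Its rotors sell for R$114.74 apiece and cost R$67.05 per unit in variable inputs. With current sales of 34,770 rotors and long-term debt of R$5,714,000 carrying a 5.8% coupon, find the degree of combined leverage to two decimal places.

At 34,770 units, contribution = 34,770 × R$47.69 = R$1,658,181.30.
Subtracting fixed costs: EBIT = R$1,658,181.30 − R$619,600 = R$1,038,581.30. Interest = R$331,412.00.
DOL = R$1,658,181.30 ÷ R$1,038,581.30 = 1.5966; DFL = R$1,038,581.30 ÷ R$707,169.30 = 1.4686.
DCL = DOL × DFL = 1.5966 × 1.4686 = 2.3448.

2.34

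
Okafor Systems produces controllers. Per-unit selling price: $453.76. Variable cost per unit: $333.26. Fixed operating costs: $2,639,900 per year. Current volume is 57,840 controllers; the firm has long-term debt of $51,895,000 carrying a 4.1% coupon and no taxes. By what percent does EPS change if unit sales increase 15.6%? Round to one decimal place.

+49.4%

At 57,840 units, contribution = 57,840 × $120.50 = $6,969,720.00.
EBIT = $6,969,720.00 − $2,639,900 = $4,329,820.00.
After interest of $2,127,695.00, pre-tax earnings = $2,202,125.00.
DCL = total CM / (EBIT − I) = $6,969,720.00 / $2,202,125.00 = 3.1650.
EPS therefore changes by 3.1650 × (+15.6%) = +49.4%.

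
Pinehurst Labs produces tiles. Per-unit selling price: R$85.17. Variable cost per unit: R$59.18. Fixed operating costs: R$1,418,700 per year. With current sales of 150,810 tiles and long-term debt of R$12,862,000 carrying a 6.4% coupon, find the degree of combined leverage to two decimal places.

2.34

Total contribution margin = 150,810 × R$25.99 = R$3,919,551.90.
Subtracting fixed costs: EBIT = R$3,919,551.90 − R$1,418,700 = R$2,500,851.90. Interest = R$823,168.00.
DOL = R$3,919,551.90 ÷ R$2,500,851.90 = 1.5673; DFL = R$2,500,851.90 ÷ R$1,677,683.90 = 1.4907.
DCL = DOL × DFL = 1.5673 × 1.4907 = 2.3364.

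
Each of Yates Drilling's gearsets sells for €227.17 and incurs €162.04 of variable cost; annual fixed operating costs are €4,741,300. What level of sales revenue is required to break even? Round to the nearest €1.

€16,537,404

Contribution margin per unit = €227.17 − €162.04 = €65.13, a CM ratio of €65.13 ÷ €227.17 = 0.2867.
Break-even revenue = fixed costs × price ÷ CM = €4,741,300 × €227.17 ÷ €65.13 = €16,537,404.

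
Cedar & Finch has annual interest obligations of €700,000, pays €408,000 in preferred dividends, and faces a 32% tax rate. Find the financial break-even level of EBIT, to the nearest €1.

Preferred dividends are paid after tax, so their pre-tax equivalent is €408,000 ÷ (1 − 0.32) = €600,000.00.
EPS = 0 when EBIT covers interest plus the pre-tax preferred burden: €700,000 + €600,000.00 = €1,300,000.00.

€1,300,000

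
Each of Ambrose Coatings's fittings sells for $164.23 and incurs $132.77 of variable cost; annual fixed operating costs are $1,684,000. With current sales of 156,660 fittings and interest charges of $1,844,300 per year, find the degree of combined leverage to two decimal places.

Total contribution margin = 156,660 × $31.46 = $4,928,523.60.
Operating income = contribution − fixed costs = $4,928,523.60 − $1,684,000 = $3,244,523.60. Interest = $1,844,300.00.
DOL = $4,928,523.60 ÷ $3,244,523.60 = 1.5190; DFL = $3,244,523.60 ÷ $1,400,223.60 = 2.3171.
DCL = DOL × DFL = 1.5190 × 2.3171 = 3.5197.

3.52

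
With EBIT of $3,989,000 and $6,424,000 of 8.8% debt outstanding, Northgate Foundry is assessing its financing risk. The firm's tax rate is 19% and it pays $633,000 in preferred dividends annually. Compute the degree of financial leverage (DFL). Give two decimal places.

1.51

Annual interest charges come to $565,312.00.
Pre-tax preferred-dividend burden = $633,000 ÷ (1 − 0.19) = $781,481.48.
DFL = EBIT ÷ [EBIT − I − D_p/(1−t)] = $3,989,000 ÷ [$3,989,000 − $565,312.00 − $781,481.48] = $3,989,000 ÷ $2,642,206.52 = 1.5097.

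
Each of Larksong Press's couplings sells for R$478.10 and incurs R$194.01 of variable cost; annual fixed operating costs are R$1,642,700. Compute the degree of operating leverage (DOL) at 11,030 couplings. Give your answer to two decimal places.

2.10

Total contribution margin = 11,030 × R$284.09 = R$3,133,512.70.
Subtracting fixed costs: EBIT = R$3,133,512.70 − R$1,642,700 = R$1,490,812.70.
So DOL = total CM / EBIT = R$3,133,512.70 / R$1,490,812.70 = 2.1019.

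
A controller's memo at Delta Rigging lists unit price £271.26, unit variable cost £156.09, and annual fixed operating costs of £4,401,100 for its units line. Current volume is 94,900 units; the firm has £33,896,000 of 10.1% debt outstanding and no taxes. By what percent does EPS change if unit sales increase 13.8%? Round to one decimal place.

+48.6%

At 94,900 units, contribution = 94,900 × £115.17 = £10,929,633.00.
Subtracting fixed costs: EBIT = £10,929,633.00 − £4,401,100 = £6,528,533.00.
Interest = £3,423,496.00, so EBIT − I = £3,105,037.00.
Degree of combined leverage = contribution ÷ (EBIT − I) = £10,929,633.00 ÷ £3,105,037.00 = 3.5200.
%ΔEPS = DCL × %ΔSales = 3.5200 × +13.8% = +48.6%.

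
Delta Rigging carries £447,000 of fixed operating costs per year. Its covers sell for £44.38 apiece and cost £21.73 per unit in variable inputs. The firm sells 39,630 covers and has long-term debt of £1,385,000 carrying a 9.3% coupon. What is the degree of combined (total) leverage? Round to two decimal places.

Total contribution margin = 39,630 × £22.65 = £897,619.50.
Operating income = contribution − fixed costs = £897,619.50 − £447,000 = £450,619.50. Interest = £128,805.00.
DOL = £897,619.50 ÷ £450,619.50 = 1.9920; DFL = £450,619.50 ÷ £321,814.50 = 1.4002.
DCL = DOL × DFL = 1.9920 × 1.4002 = 2.7892.

2.79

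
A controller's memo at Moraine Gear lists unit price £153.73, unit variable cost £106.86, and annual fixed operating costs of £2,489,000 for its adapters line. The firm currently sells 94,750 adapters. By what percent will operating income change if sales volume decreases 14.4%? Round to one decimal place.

-32.8%

At 94,750 units, contribution = 94,750 × £46.87 = £4,440,932.50.
EBIT = £4,440,932.50 − £2,489,000 = £1,951,932.50.
DOL = contribution ÷ EBIT = £4,440,932.50 ÷ £1,951,932.50 = 2.2751.
So EBIT moves 2.2751 × (-14.4%) = -32.8%.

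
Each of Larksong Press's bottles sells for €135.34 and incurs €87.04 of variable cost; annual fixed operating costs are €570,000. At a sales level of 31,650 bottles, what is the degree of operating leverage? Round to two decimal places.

1.59

Contribution at this volume is 31,650 × €48.30 = €1,528,695.00.
Operating income = contribution − fixed costs = €1,528,695.00 − €570,000 = €958,695.00.
So DOL = total CM / EBIT = €1,528,695.00 / €958,695.00 = 1.5946.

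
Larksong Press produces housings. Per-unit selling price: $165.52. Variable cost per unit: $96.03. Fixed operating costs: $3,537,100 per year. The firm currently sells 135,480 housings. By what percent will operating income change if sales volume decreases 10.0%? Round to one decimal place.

-16.0%

Total contribution margin = 135,480 × $69.49 = $9,414,505.20.
Subtracting fixed costs: EBIT = $9,414,505.20 − $3,537,100 = $5,877,405.20.
DOL = contribution ÷ EBIT = $9,414,505.20 ÷ $5,877,405.20 = 1.6018.
So EBIT moves 1.6018 × (-10.0%) = -16.0%.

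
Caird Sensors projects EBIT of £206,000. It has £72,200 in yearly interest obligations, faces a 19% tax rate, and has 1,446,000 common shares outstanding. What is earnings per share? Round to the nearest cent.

£0.07

Interest = £72,200.00, so EBT = £206,000 − £72,200.00 = £133,800.00.
After tax at 19%: net income = £133,800.00 × 0.81 = £108,378.00.
EPS = £108,378.00 ÷ 1,446,000 = £0.07.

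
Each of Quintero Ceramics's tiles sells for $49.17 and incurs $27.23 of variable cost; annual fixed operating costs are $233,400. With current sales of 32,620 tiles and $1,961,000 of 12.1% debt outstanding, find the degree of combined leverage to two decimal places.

2.92

At 32,620 units, contribution = 32,620 × $21.94 = $715,682.80.
EBIT = $715,682.80 − $233,400 = $482,282.80. Interest = $237,281.00, so EBIT − I = $245,001.80.
DCL = contribution ÷ (EBIT − I) = $715,682.80 ÷ $245,001.80 = 2.9211.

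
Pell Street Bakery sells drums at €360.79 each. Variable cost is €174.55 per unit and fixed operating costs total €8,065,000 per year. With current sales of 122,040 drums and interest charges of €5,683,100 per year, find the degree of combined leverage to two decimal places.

2.53

At 122,040 units, contribution = 122,040 × €186.24 = €22,728,729.60.
Subtracting fixed costs: EBIT = €22,728,729.60 − €8,065,000 = €14,663,729.60. Interest = €5,683,100.00.
DOL = €22,728,729.60 ÷ €14,663,729.60 = 1.5500; DFL = €14,663,729.60 ÷ €8,980,629.60 = 1.6328.
DCL = DOL × DFL = 1.5500 × 1.6328 = 2.5308.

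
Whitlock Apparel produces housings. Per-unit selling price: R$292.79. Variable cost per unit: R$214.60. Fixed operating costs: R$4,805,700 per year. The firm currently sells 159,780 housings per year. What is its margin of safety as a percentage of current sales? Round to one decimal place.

Contribution margin per unit = R$292.79 − R$214.60 = R$78.19. Break-even units = R$4,805,700 ÷ R$78.19 = 61,461.82; break-even revenue = 61,461.82 × R$292.79 = R$17,995,407.38.
Current sales = 159,780 × R$292.79 = R$46,781,986.20.
Margin of safety = (R$46,781,986.20 − R$17,995,407.38) ÷ R$46,781,986.20 = 61.5%.

61.5%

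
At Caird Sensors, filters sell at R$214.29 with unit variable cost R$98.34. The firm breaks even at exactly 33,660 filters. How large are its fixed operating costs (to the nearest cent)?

Each unit contributes R$214.29 − R$98.34 = R$115.95.
Fixed costs = break-even units × CM = 33,660 × R$115.95 = R$3,902,877.00.

R$3,902,877.00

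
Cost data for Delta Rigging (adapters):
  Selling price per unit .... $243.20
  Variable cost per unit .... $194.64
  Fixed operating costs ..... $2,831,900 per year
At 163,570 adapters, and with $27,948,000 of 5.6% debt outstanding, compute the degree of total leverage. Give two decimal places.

At 163,570 units, contribution = 163,570 × $48.56 = $7,942,959.20.
EBIT = $7,942,959.20 − $2,831,900 = $5,111,059.20. Interest = $1,565,088.00, so EBIT − I = $3,545,971.20.
DCL = contribution ÷ (EBIT − I) = $7,942,959.20 ÷ $3,545,971.20 = 2.2400.

2.24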